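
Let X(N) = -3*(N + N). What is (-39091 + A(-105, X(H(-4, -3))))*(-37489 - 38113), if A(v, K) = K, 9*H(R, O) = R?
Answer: 8865468530/3 ≈ 2.9552e+9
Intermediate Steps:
H(R, O) = R/9
X(N) = -6*N
(-39091 + A(-105, X(H(-4, -3))))*(-37489 - 38113) = (-39091 - 2*(-4)/3)*(-37489 - 38113) = (-39091 - 6*(-4/9))*(-75602) = (-39091 + 8/3)*(-75602) = -117265/3*(-75602) = 8865468530/3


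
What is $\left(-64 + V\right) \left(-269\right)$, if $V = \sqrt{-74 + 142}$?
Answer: $17216 - 538 \sqrt{17} \approx 14998.0$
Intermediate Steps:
$V = 2 \sqrt{17}$ ($V = \sqrt{68} = 2 \sqrt{17} \approx 8.2462$)
$\left(-64 + V\right) \left(-269\right) = \left(-64 + 2 \sqrt{17}\right) \left(-269\right) = 17216 - 538 \sqrt{17}$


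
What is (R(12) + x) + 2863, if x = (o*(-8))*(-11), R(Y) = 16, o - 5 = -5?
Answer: 2879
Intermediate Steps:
o = 0 (o = 5 - 5 = 0)
x = 0 (x = (0*(-8))*(-11) = 0*(-11) = 0)
(R(12) + x) + 2863 = (16 + 0) + 2863 = 16 + 2863 = 2879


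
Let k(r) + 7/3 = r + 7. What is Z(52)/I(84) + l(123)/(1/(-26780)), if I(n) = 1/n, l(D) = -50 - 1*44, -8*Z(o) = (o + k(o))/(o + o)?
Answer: 261800139/104 ≈ 2.5173e+6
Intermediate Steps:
k(r) = 14/3 + r (k(r) = -7/3 + (r + 7) = -7/3 + (7 + r) = 14/3 + r)
Z(o) = -(14/3 + 2*o)/(16*o) (Z(o) = -(o + (14/3 + o))/(8*(o + o)) = -(14/3 + 2*o)/(8*(2*o)) = -(14/3 + 2*o)*1/(2*o)/8 = -(14/3 + 2*o)/(16*o))
l(D) = -94 (l(D) = -50 - 44 = -94)
Z(52)/I(84) + l(123)/(1/(-26780)) = ((1/24)*(-7 - 3*52)/52)/(1/84) - 94/(1/(-26780)) = ((1/24)*(1/52)*(-7 - 156))/(1/84) - 94/(-1/26780) = ((1/24)*(1/52)*(-163))*84 - 94*(-26780) = -163/1248*84 + 2517320 = -1141/104 + 2517320 = 261800139/104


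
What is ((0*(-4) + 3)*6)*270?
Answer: 4860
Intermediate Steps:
((0*(-4) + 3)*6)*270 = ((0 + 3)*6)*270 = (3*6)*270 = 18*270 = 4860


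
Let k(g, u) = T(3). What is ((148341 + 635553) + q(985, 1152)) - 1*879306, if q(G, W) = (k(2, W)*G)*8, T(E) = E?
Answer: -71772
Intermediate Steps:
k(g, u) = 3
q(G, W) = 24*G (q(G, W) = (3*G)*8 = 24*G)
((148341 + 635553) + q(985, 1152)) - 1*879306 = ((148341 + 635553) + 24*985) - 1*879306 = (783894 + 23640) - 879306 = 807534 - 879306 = -71772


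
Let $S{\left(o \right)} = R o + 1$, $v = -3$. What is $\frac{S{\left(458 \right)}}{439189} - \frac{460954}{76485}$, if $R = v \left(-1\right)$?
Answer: $- \frac{202340759431}{33591370665} \approx -6.0236$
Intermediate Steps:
$R = 3$ ($R = \left(-3\right) \left(-1\right) = 3$)
$S{\left(o \right)} = 1 + 3 o$ ($S{\left(o \right)} = 3 o + 1 = 1 + 3 o$)
$\frac{S{\left(458 \right)}}{439189} - \frac{460954}{76485} = \frac{1 + 3 \cdot 458}{439189} - \frac{460954}{76485} = \left(1 + 1374\right) \frac{1}{439189} - \frac{460954}{76485} = 1375 \cdot \frac{1}{439189} - \frac{460954}{76485} = \frac{1375}{439189} - \frac{460954}{76485} = - \frac{202340759431}{33591370665}$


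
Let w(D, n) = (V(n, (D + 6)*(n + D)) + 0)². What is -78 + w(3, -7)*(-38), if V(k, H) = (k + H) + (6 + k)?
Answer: -73646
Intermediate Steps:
V(k, H) = 6 + H + 2*k (V(k, H) = (H + k) + (6 + k) = 6 + H + 2*k)
w(D, n) = (6 + 2*n + (6 + D)*(D + n))² (w(D, n) = ((6 + (D + 6)*(n + D) + 2*n) + 0)² = ((6 + (6 + D)*(D + n) + 2*n) + 0)² = ((6 + 2*n + (6 + D)*(D + n)) + 0)² = (6 + 2*n + (6 + D)*(D + n))²)
-78 + w(3, -7)*(-38) = -78 + (6 + 3² + 6*3 + 8*(-7) + 3*(-7))²*(-38) = -78 + (6 + 9 + 18 - 56 - 21)²*(-38) = -78 + (-44)²*(-38) = -78 + 1936*(-38) = -78 - 73568 = -73646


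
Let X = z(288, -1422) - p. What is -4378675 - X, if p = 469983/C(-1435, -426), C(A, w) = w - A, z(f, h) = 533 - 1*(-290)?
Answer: -4418443499/1009 ≈ -4.3790e+6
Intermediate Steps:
z(f, h) = 823 (z(f, h) = 533 + 290 = 823)
p = 469983/1009 (p = 469983/(-426 - 1*(-1435)) = 469983/(-426 + 1435) = 469983/1009 ≈ 465.79)
X = 360424/1009 (X = 823 - 1*469983/1009 = 823 - 469983/1009 = 360424/1009 ≈ 357.21)
-4378675 - X = -4378675 - 1*360424/1009 = -4378675 - 360424/1009 = -4418443499/1009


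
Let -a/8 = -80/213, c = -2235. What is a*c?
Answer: -476800/71 ≈ -6715.5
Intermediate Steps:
a = 640/213 (a = -(-640)/213 = -8*(-80/213) = 640/213 ≈ 3.0047)
a*c = (640/213)*(-2235) = -476800/71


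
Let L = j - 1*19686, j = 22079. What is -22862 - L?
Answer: -25255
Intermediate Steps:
L = 2393 (L = 22079 - 1*19686 = 22079 - 19686 = 2393)
-22862 - L = -22862 - 1*2393 = -22862 - 2393 = -25255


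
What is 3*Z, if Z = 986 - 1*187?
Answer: 2397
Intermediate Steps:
Z = 799 (Z = 986 - 187 = 799)
3*Z = 3*799 = 2397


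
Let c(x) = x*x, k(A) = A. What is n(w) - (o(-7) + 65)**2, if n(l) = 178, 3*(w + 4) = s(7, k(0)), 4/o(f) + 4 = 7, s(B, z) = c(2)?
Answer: -37999/9 ≈ -4222.1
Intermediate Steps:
c(x) = x**2
s(B, z) = 4 (s(B, z) = 2**2 = 4)
o(f) = 4/3 (o(f) = 4/(-4 + 7) = 4/3)
w = -8/3 (w = -4 + (1/3)*4 = -4 + 4/3 = -8/3 ≈ -2.6667)
n(w) - (o(-7) + 65)**2 = 178 - (4/3 + 65)**2 = 178 - (199/3)**2 = 178 - 1*39601/9 = 178 - 39601/9 = -37999/9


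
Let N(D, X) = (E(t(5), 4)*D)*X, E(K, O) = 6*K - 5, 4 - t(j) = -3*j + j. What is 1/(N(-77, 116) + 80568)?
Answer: -1/625060 ≈ -1.5998e-6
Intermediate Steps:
t(j) = 4 + 2*j (t(j) = 4 - (-3*j + j) = 4 - (-2)*j = 4 + 2*j)
E(K, O) = -5 + 6*K
N(D, X) = 79*D*X (N(D, X) = ((-5 + 6*(4 + 2*5))*D)*X = ((-5 + 6*(4 + 10))*D)*X = ((-5 + 6*14)*D)*X = ((-5 + 84)*D)*X = (79*D)*X = 79*D*X)
1/(N(-77, 116) + 80568) = 1/(79*(-77)*116 + 80568) = 1/(-705628 + 80568) = 1/(-625060) = -1/625060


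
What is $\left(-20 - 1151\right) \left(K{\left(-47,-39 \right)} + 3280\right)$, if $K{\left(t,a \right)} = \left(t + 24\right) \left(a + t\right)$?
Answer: $-6157118$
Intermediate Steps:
$K{\left(t,a \right)} = \left(24 + t\right) \left(a + t\right)$
$\left(-20 - 1151\right) \left(K{\left(-47,-39 \right)} + 3280\right) = \left(-20 - 1151\right) \left(\left(\left(-47\right)^{2} + 24 \left(-39\right) + 24 \left(-47\right) - -1833\right) + 3280\right) = - 1171 \left(\left(2209 - 936 - 1128 + 1833\right) + 3280\right) = - 1171 \left(1978 + 3280\right) = \left(-1171\right) 5258 = -6157118$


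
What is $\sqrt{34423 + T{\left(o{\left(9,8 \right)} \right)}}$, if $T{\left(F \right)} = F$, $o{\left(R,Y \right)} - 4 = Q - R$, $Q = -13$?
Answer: $\sqrt{34405} \approx 185.49$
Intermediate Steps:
$o{\left(R,Y \right)} = -9 - R$ ($o{\left(R,Y \right)} = 4 - \left(13 + R\right) = -9 - R$)
$\sqrt{34423 + T{\left(o{\left(9,8 \right)} \right)}} = \sqrt{34423 - 18} = \sqrt{34405}$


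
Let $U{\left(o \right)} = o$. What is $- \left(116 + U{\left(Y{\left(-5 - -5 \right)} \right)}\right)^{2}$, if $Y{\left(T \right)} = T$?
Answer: $-13456$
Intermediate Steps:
$- \left(116 + U{\left(Y{\left(-5 - -5 \right)} \right)}\right)^{2} = - \left(116 - 0\right)^{2} = - \left(116 + \left(-5 + 5\right)\right)^{2} = - \left(116 + 0\right)^{2} = - 116^{2} = \left(-1\right) 13456 = -13456$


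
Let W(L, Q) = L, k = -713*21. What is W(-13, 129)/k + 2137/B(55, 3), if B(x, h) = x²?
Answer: 32036626/45293325 ≈ 0.70731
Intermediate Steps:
k = -14973
W(-13, 129)/k + 2137/B(55, 3) = -13/(-14973) + 2137/(55²) = -13*(-1/14973) + 2137/3025 = 13/14973 + 2137*(1/3025) = 13/14973 + 2137/3025 = 32036626/45293325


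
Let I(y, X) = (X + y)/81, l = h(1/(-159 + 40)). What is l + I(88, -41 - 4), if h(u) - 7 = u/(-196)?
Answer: 14227721/1889244 ≈ 7.5309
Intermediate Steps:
h(u) = 7 - u/196 (h(u) = 7 + u/(-196) = 7 + u*(-1/196) = 7 - u/196)
l = 163269/23324 (l = 7 - 1/(196*(-159 + 40)) = 7 - 1/196/(-119) = 7 - 1/196*(-1/119) = 7 + 1/23324 = 163269/23324 ≈ 7.0000)
I(y, X) = X/81 + y/81 (I(y, X) = (X + y)*(1/81) = X/81 + y/81)
l + I(88, -41 - 4) = 163269/23324 + ((-41 - 4)/81 + (1/81)*88) = 163269/23324 + ((1/81)*(-45) + 88/81) = 163269/23324 + (-5/9 + 88/81) = 163269/23324 + 43/81 = 14227721/1889244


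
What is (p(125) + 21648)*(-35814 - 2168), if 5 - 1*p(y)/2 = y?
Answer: -813118656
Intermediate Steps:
p(y) = 10 - 2*y
(p(125) + 21648)*(-35814 - 2168) = ((10 - 2*125) + 21648)*(-35814 - 2168) = ((10 - 250) + 21648)*(-37982) = (-240 + 21648)*(-37982) = 21408*(-37982) = -813118656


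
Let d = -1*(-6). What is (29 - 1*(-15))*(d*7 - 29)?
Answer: 572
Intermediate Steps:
d = 6
(29 - 1*(-15))*(d*7 - 29) = (29 - 1*(-15))*(6*7 - 29) = (29 + 15)*(42 - 29) = 44*13 = 572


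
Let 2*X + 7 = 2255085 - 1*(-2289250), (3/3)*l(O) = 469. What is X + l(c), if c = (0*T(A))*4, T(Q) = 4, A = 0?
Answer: 2272633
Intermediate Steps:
c = 0 (c = (0*4)*4 = 0*4 = 0)
l(O) = 469
X = 2272164 (X = -7/2 + (2255085 - 1*(-2289250))/2 = -7/2 + (2255085 + 2289250)/2 = -7/2 + (½)*4544335 = -7/2 + 4544335/2 = 2272164)
X + l(c) = 2272164 + 469 = 2272633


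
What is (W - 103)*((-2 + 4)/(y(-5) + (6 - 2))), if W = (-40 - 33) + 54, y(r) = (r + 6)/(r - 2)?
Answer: -1708/27 ≈ -63.259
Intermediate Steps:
y(r) = (6 + r)/(-2 + r)
W = -19 (W = -73 + 54 = -19)
(W - 103)*((-2 + 4)/(y(-5) + (6 - 2))) = (-19 - 103)*((-2 + 4)/((6 - 5)/(-2 - 5) + (6 - 2))) = -244/(1/(-7) + 4) = -244/(-⅐*1 + 4) = -244/(-⅐ + 4) = -244/27/7 = -244*7/27 = -122*14/27 = -1708/27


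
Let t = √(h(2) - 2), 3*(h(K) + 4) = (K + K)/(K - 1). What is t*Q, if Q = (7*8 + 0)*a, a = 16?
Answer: 896*I*√42/3 ≈ 1935.6*I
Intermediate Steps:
Q = 896 (Q = (7*8 + 0)*16 = (56 + 0)*16 = 56*16 = 896)
h(K) = -4 + 2*K/(3*(-1 + K)) (h(K) = -4 + ((K + K)/(K - 1))/3 = -4 + ((2*K)/(-1 + K))/3 = -4 + (2*K/(-1 + K))/3 = -4 + 2*K/(3*(-1 + K)))
t = I*√42/3 (t = √(2*(6 - 5*2)/(3*(-1 + 2)) - 2) = √((⅔)*(6 - 10)/1 - 2) = √((⅔)*1*(-4) - 2) = √(-8/3 - 2) = √(-14/3) = I*√42/3 ≈ 2.1602*I)
t*Q = (I*√42/3)*896 = 896*I*√42/3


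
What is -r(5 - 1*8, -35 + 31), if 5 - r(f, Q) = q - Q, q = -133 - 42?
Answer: -176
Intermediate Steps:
q = -175
r(f, Q) = 180 + Q (r(f, Q) = 5 - (-175 - Q) = 5 + (175 + Q) = 180 + Q)
-r(5 - 1*8, -35 + 31) = -(180 + (-35 + 31)) = -(180 - 4) = -1*176 = -176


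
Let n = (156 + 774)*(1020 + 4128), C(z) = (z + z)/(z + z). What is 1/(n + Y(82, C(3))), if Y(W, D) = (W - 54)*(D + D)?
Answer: 1/4787696 ≈ 2.0887e-7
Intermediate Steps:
C(z) = 1 (C(z) = (2*z)/((2*z)) = (2*z)*(1/(2*z)) = 1)
n = 4787640 (n = 930*5148 = 4787640)
Y(W, D) = 2*D*(-54 + W) (Y(W, D) = (-54 + W)*(2*D) = 2*D*(-54 + W))
1/(n + Y(82, C(3))) = 1/(4787640 + 2*1*(-54 + 82)) = 1/(4787640 + 2*1*28) = 1/(4787640 + 56) = 1/4787696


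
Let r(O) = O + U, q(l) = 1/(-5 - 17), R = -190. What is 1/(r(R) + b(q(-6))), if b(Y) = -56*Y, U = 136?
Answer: -11/566 ≈ -0.019435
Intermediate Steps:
q(l) = -1/22 (q(l) = 1/(-22) = -1/22)
r(O) = 136 + O (r(O) = O + 136 = 136 + O)
1/(r(R) + b(q(-6))) = 1/((136 - 190) - 56*(-1/22)) = 1/(-54 + 28/11) = 1/(-566/11) = -11/566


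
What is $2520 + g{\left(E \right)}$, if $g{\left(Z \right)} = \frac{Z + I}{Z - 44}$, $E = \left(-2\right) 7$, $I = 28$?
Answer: $\frac{73073}{29} \approx 2519.8$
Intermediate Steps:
$E = -14$
$g{\left(Z \right)} = \frac{28 + Z}{-44 + Z}$ ($g{\left(Z \right)} = \frac{Z + 28}{Z - 44} = \frac{28 + Z}{-44 + Z}$)
$2520 + g{\left(E \right)} = 2520 + \frac{28 - 14}{-44 - 14} = 2520 + \frac{1}{-58} \cdot 14 = 2520 - \frac{7}{29} = \frac{73073}{29}$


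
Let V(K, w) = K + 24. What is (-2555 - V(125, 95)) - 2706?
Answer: -5410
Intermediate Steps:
V(K, w) = 24 + K
(-2555 - V(125, 95)) - 2706 = (-2555 - (24 + 125)) - 2706 = (-2555 - 1*149) - 2706 = (-2555 - 149) - 2706 = -2704 - 2706 = -5410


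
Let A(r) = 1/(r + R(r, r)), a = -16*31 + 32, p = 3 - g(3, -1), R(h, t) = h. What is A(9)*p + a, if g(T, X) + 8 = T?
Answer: -4172/9 ≈ -463.56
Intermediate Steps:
g(T, X) = -8 + T
p = 8 (p = 3 - (-8 + 3) = 3 - 1*(-5) = 3 + 5 = 8)
a = -464 (a = -496 + 32 = -464)
A(r) = 1/(2*r) (A(r) = 1/(r + r) = 1/(2*r))
A(9)*p + a = ((1/2)/9)*8 - 464 = ((1/2)*(1/9))*8 - 464 = (1/18)*8 - 464 = 4/9 - 464 = -4172/9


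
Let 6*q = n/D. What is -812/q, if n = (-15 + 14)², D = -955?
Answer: 4652760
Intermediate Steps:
n = 1 (n = (-1)² = 1)
q = -1/5730 (q = (1/(-955))/6 = (1*(-1/955))/6 = (⅙)*(-1/955) = -1/5730 ≈ -0.00017452)
-812/q = -812/(-1/5730) = -812*(-5730) = 4652760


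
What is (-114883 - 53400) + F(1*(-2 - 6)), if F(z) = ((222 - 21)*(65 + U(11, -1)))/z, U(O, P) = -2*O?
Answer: -1354907/8 ≈ -1.6936e+5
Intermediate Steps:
F(z) = 8643/z (F(z) = ((222 - 21)*(65 - 2*11))/z = (201*(65 - 22))/z = (201*43)/z = 8643/z)
(-114883 - 53400) + F(1*(-2 - 6)) = (-114883 - 53400) + 8643/((1*(-2 - 6))) = -168283 + 8643/((1*(-8))) = -168283 + 8643/(-8) = -168283 + 8643*(-⅛) = -168283 - 8643/8 = -1354907/8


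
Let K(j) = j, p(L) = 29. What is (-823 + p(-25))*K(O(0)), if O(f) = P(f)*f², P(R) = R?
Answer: 0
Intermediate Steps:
O(f) = f³ (O(f) = f*f² = f³)
(-823 + p(-25))*K(O(0)) = (-823 + 29)*0³ = -794*0 = 0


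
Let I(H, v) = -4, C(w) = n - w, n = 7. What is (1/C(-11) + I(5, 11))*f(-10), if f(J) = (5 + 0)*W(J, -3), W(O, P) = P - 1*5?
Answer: 1420/9 ≈ 157.78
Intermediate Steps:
C(w) = 7 - w
W(O, P) = -5 + P (W(O, P) = P - 5 = -5 + P)
f(J) = -40 (f(J) = (5 + 0)*(-5 - 3) = 5*(-8) = -40)
(1/C(-11) + I(5, 11))*f(-10) = (1/(7 - 1*(-11)) - 4)*(-40) = (1/(7 + 11) - 4)*(-40) = (1/18 - 4)*(-40) = -71/18*(-40) = 1420/9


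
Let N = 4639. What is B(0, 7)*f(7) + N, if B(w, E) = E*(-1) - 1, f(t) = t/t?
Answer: 4631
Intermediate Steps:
f(t) = 1
B(w, E) = -1 - E (B(w, E) = -E - 1 = -1 - E)
B(0, 7)*f(7) + N = (-1 - 1*7)*1 + 4639 = (-1 - 7)*1 + 4639 = -8*1 + 4639 = -8 + 4639 = 4631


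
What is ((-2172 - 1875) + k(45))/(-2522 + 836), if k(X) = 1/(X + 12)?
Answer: 115339/48051 ≈ 2.4003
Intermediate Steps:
k(X) = 1/(12 + X)
((-2172 - 1875) + k(45))/(-2522 + 836) = ((-2172 - 1875) + 1/(12 + 45))/(-2522 + 836) = (-4047 + 1/57)/(-1686) = (-4047 + 1/57)*(-1/1686) = -230678/57*(-1/1686) = 115339/48051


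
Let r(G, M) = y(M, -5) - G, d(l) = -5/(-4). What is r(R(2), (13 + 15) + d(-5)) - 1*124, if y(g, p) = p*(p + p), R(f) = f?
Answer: -76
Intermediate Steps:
d(l) = 5/4 (d(l) = -5*(-1/4) = 5/4)
y(g, p) = 2*p**2 (y(g, p) = p*(2*p) = 2*p**2)
r(G, M) = 50 - G (r(G, M) = 2*(-5)**2 - G = 2*25 - G = 50 - G)
r(R(2), (13 + 15) + d(-5)) - 1*124 = (50 - 1*2) - 1*124 = (50 - 2) - 124 = 48 - 124 = -76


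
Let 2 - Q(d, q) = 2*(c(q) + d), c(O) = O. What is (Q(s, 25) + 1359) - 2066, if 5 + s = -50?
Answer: -645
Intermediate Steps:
s = -55 (s = -5 - 50 = -55)
Q(d, q) = 2 - 2*d - 2*q (Q(d, q) = 2 - 2*(q + d) = 2 - 2*(d + q) = 2 - (2*d + 2*q) = 2 + (-2*d - 2*q) = 2 - 2*d - 2*q)
(Q(s, 25) + 1359) - 2066 = ((2 - 2*(-55) - 2*25) + 1359) - 2066 = ((2 + 110 - 50) + 1359) - 2066 = (62 + 1359) - 2066 = 1421 - 2066 = -645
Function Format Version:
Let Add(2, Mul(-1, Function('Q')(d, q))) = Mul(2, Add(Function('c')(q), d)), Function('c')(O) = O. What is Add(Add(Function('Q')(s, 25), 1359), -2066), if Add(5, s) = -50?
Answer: -645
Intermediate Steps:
s = -55 (s = Add(-5, -50) = -55)
Function('Q')(d, q) = Add(2, Mul(-2, d), Mul(-2, q)) (Function('Q')(d, q) = Add(2, Mul(-1, Mul(2, Add(q, d)))) = Add(2, Mul(-1, Mul(2, Add(d, q)))) = Add(2, Mul(-1, Add(Mul(2, d), Mul(2, q)))) = Add(2, Add(Mul(-2, d), Mul(-2, q))) = Add(2, Mul(-2, d), Mul(-2, q)))
Add(Add(Function('Q')(s, 25), 1359), -2066) = Add(Add(Add(2, Mul(-2, -55), Mul(-2, 25)), 1359), -2066) = Add(Add(Add(2, 110, -50), 1359), -2066) = Add(Add(62, 1359), -2066) = Add(1421, -2066) = -645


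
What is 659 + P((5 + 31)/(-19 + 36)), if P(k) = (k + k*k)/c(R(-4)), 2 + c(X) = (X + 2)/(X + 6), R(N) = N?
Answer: 189815/289 ≈ 656.80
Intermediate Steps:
c(X) = -2 + (2 + X)/(6 + X) (c(X) = -2 + (X + 2)/(X + 6) = -2 + (2 + X)/(6 + X))
P(k) = -k/3 - k²/3 (P(k) = (k + k*k)/(((-10 - 1*(-4))/(6 - 4))) = (k + k²)/(((-10 + 4)/2)) = (k + k²)/(((½)*(-6))) = (k + k²)/(-3) = (k + k²)*(-⅓) = -k/3 - k²/3)
659 + P((5 + 31)/(-19 + 36)) = 659 - (5 + 31)/(-19 + 36)*(1 + (5 + 31)/(-19 + 36))/3 = 659 - 36/17*(1 + 36/17)/3 = 659 - 36*(1/17)*(1 + 36*(1/17))/3 = 659 - ⅓*36/17*(1 + 36/17) = 659 - ⅓*36/17*53/17 = 659 - 636/289 = 189815/289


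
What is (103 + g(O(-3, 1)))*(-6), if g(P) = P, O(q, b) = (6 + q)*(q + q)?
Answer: -510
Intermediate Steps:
O(q, b) = 2*q*(6 + q) (O(q, b) = (6 + q)*(2*q) = 2*q*(6 + q))
(103 + g(O(-3, 1)))*(-6) = (103 + 2*(-3)*(6 - 3))*(-6) = (103 + 2*(-3)*3)*(-6) = (103 - 18)*(-6) = 85*(-6) = -510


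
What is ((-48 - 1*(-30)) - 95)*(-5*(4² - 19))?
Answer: -1695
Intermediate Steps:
((-48 - 1*(-30)) - 95)*(-5*(4² - 19)) = ((-48 + 30) - 95)*(-5*(16 - 19)) = (-18 - 95)*(-5*(-3)) = -113*15 = -1695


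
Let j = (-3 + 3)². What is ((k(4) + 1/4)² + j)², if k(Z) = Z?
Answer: 83521/256 ≈ 326.25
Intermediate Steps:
j = 0 (j = 0² = 0)
((k(4) + 1/4)² + j)² = ((4 + 1/4)² + 0)² = ((4 + ¼)² + 0)² = ((17/4)² + 0)² = (289/16 + 0)² = (289/16)² = 83521/256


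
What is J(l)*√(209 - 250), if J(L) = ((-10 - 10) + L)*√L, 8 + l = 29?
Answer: I*√861 ≈ 29.343*I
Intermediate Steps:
l = 21 (l = -8 + 29 = 21)
J(L) = √L*(-20 + L) (J(L) = (-20 + L)*√L = √L*(-20 + L))
J(l)*√(209 - 250) = (√21*(-20 + 21))*√(209 - 250) = (√21*1)*√(-41) = √21*(I*√41) = I*√861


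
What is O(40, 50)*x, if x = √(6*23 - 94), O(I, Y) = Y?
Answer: 100*√11 ≈ 331.66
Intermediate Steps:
x = 2*√11 (x = √(138 - 94) = √44 = 2*√11 ≈ 6.6332)
O(40, 50)*x = 50*(2*√11) = 100*√11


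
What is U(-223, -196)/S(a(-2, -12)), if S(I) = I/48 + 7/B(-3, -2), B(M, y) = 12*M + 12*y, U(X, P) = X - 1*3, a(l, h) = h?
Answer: 6780/11 ≈ 616.36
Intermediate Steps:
U(X, P) = -3 + X (U(X, P) = X - 3 = -3 + X)
S(I) = -7/60 + I/48 (S(I) = I/48 + 7/(12*(-3) + 12*(-2)) = I*(1/48) + 7/(-36 - 24) = I/48 + 7/(-60) = I/48 + 7*(-1/60) = I/48 - 7/60 = -7/60 + I/48)
U(-223, -196)/S(a(-2, -12)) = (-3 - 223)/(-7/60 + (1/48)*(-12)) = -226/(-7/60 - 1/4) = -226/(-11/30) = -226*(-30/11) = 6780/11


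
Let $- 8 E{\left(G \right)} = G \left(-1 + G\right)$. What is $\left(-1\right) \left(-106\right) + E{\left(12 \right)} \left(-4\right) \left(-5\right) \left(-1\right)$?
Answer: $436$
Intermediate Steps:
$E{\left(G \right)} = - \frac{G \left(-1 + G\right)}{8}$
$\left(-1\right) \left(-106\right) + E{\left(12 \right)} \left(-4\right) \left(-5\right) \left(-1\right) = \left(-1\right) \left(-106\right) + \frac{1}{8} \cdot 12 \left(1 - 12\right) \left(-4\right) \left(-5\right) \left(-1\right) = 106 + \frac{1}{8} \cdot 12 \left(1 - 12\right) 20 \left(-1\right) = 106 + \frac{1}{8} \cdot 12 \left(-11\right) \left(-20\right) = 106 - -330 = 106 + 330 = 436$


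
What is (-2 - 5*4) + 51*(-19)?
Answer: -991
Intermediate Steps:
(-2 - 5*4) + 51*(-19) = (-2 - 20) - 969 = -22 - 969 = -991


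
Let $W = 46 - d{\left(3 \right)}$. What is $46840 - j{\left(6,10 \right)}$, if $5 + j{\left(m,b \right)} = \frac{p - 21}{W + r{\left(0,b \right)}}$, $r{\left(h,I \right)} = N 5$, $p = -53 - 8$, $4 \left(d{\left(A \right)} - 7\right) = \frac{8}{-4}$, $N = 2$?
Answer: $\frac{4637819}{99} \approx 46847.0$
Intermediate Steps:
$d{\left(A \right)} = \frac{13}{2}$ ($d{\left(A \right)} = 7 + \frac{8 \frac{1}{-4}}{4} = 7 + \frac{8 \left(- \frac{1}{4}\right)}{4} = 7 + \frac{1}{4} \left(-2\right) = 7 - \frac{1}{2} = \frac{13}{2}$)
$p = -61$ ($p = -53 - 8 = -61$)
$r{\left(h,I \right)} = 10$ ($r{\left(h,I \right)} = 2 \cdot 5 = 10$)
$W = \frac{79}{2}$ ($W = 46 - \frac{13}{2} = \frac{79}{2} \approx 39.5$)
$j{\left(m,b \right)} = - \frac{659}{99}$ ($j{\left(m,b \right)} = -5 + \frac{-61 - 21}{\frac{79}{2} + 10} = -5 - \frac{82}{\frac{99}{2}} = -5 - \frac{164}{99} = - \frac{659}{99}$)
$46840 - j{\left(6,10 \right)} = 46840 - - \frac{659}{99} = 46840 + \frac{659}{99} = \frac{4637819}{99}$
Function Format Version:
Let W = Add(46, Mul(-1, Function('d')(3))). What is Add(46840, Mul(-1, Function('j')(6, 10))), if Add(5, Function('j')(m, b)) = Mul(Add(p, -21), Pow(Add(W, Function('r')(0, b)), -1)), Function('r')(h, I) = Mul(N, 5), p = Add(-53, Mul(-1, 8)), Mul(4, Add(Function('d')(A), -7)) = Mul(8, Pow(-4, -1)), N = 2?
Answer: Rational(4637819, 99) ≈ 46847.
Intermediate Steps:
Function('d')(A) = Rational(13, 2) (Function('d')(A) = Add(7, Mul(Rational(1, 4), Mul(8, Pow(-4, -1)))) = Add(7, Mul(Rational(1, 4), Mul(8, Rational(-1, 4)))) = Add(7, Mul(Rational(1, 4), -2)) = Add(7, Rational(-1, 2)) = Rational(13, 2))
p = -61 (p = Add(-53, -8) = -61)
Function('r')(h, I) = 10 (Function('r')(h, I) = Mul(2, 5) = 10)
W = Rational(79, 2) (W = Add(46, Mul(-1, Rational(13, 2))) = Add(46, Rational(-13, 2)) = Rational(79, 2) ≈ 39.500)
Function('j')(m, b) = Rational(-659, 99) (Function('j')(m, b) = Add(-5, Mul(Add(-61, -21), Pow(Add(Rational(79, 2), 10), -1))) = Add(-5, Mul(-82, Pow(Rational(99, 2), -1))) = Add(-5, Mul(-82, Rational(2, 99))) = Add(-5, Rational(-164, 99)) = Rational(-659, 99))
Add(46840, Mul(-1, Function('j')(6, 10))) = Add(46840, Mul(-1, Rational(-659, 99))) = Add(46840, Rational(659, 99)) = Rational(4637819, 99)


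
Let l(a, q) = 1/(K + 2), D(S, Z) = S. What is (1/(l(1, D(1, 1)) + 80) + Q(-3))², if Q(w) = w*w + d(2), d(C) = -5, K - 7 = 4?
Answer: 17447329/1083681 ≈ 16.100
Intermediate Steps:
K = 11 (K = 7 + 4 = 11)
l(a, q) = 1/13 (l(a, q) = 1/(11 + 2) = 1/13)
Q(w) = -5 + w² (Q(w) = w*w - 5 = w² - 5 = -5 + w²)
(1/(l(1, D(1, 1)) + 80) + Q(-3))² = (1/(1/13 + 80) + (-5 + (-3)²))² = (1/(1041/13) + (-5 + 9))² = (13/1041 + 4)² = (4177/1041)² = 17447329/1083681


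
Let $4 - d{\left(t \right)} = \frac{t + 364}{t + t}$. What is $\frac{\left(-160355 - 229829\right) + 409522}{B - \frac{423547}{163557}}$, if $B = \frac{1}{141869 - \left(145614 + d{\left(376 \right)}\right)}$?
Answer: $- \frac{2228640263785782}{298473400685} \approx -7466.8$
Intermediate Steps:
$d{\left(t \right)} = 4 - \frac{364 + t}{2 t}$ ($d{\left(t \right)} = 4 - \frac{t + 364}{t + t} = 4 - \frac{364 + t}{2 t}$)
$B = - \frac{188}{704627}$ ($B = \frac{1}{141869 - \left(\frac{291235}{2} - \frac{91}{188}\right)} = \frac{1}{141869 - \frac{27375999}{188}} = \frac{1}{- \frac{704627}{188}} = - \frac{188}{704627} \approx -0.00026681$)
$\frac{\left(-160355 - 229829\right) + 409522}{B - \frac{423547}{163557}} = \frac{\left(-160355 - 229829\right) + 409522}{- \frac{188}{704627} - \frac{423547}{163557}} = \frac{-390184 + 409522}{- \frac{188}{704627} - \frac{423547}{163557}} = \frac{19338}{- \frac{188}{704627} - \frac{423547}{163557}} = \frac{19338}{- \frac{298473400685}{115246678239}} = 19338 \left(- \frac{115246678239}{298473400685}\right) = - \frac{2228640263785782}{298473400685}$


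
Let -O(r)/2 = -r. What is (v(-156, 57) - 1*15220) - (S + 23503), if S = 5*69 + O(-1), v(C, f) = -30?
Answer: -39096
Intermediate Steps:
O(r) = 2*r (O(r) = -(-2)*r = 2*r)
S = 343 (S = 5*69 + 2*(-1) = 345 - 2 = 343)
(v(-156, 57) - 1*15220) - (S + 23503) = (-30 - 1*15220) - (343 + 23503) = (-30 - 15220) - 1*23846 = -15250 - 23846 = -39096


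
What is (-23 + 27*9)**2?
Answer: 48400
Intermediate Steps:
(-23 + 27*9)**2 = (-23 + 243)**2 = 220**2 = 48400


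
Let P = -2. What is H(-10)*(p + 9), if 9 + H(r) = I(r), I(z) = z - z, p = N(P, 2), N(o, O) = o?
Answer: -63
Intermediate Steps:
p = -2
I(z) = 0
H(r) = -9 (H(r) = -9 + 0 = -9)
H(-10)*(p + 9) = -9*(-2 + 9) = -9*7 = -63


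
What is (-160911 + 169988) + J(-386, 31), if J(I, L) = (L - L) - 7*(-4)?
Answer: 9105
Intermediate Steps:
J(I, L) = 28 (J(I, L) = 0 + 28 = 28)
(-160911 + 169988) + J(-386, 31) = (-160911 + 169988) + 28 = 9077 + 28 = 9105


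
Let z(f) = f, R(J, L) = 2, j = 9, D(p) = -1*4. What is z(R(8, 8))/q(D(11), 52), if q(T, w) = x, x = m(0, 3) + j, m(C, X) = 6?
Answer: 2/15 ≈ 0.13333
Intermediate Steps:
D(p) = -4
x = 15 (x = 6 + 9 = 15)
q(T, w) = 15
z(R(8, 8))/q(D(11), 52) = 2/15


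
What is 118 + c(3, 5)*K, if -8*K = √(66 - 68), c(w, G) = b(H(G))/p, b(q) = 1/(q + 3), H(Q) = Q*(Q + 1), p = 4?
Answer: 118 - I*√2/1056 ≈ 118.0 - 0.0013392*I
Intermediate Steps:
H(Q) = Q*(1 + Q)
b(q) = 1/(3 + q)
c(w, G) = 1/(4*(3 + G*(1 + G))) (c(w, G) = 1/((3 + G*(1 + G))*4) = (¼)/(3 + G*(1 + G)) = 1/(4*(3 + G*(1 + G))))
K = -I*√2/8 (K = -√(66 - 68)/8 = -I*√2/8 ≈ -0.17678*I)
118 + c(3, 5)*K = 118 + (1/(4*(3 + 5*(1 + 5))))*(-I*√2/8) = 118 + (1/(4*(3 + 5*6)))*(-I*√2/8) = 118 + (1/(4*(3 + 30)))*(-I*√2/8) = 118 + ((¼)/33)*(-I*√2/8) = 118 + ((¼)*(1/33))*(-I*√2/8) = 118 + (-I*√2/8)/132 = 118 - I*√2/1056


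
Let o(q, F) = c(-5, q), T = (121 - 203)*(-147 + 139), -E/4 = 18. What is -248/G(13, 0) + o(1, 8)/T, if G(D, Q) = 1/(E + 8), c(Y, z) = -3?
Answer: 10412029/656 ≈ 15872.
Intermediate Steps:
E = -72 (E = -4*18 = -72)
T = 656 (T = -82*(-8) = 656)
o(q, F) = -3
G(D, Q) = -1/64 (G(D, Q) = 1/(-72 + 8) = 1/(-64) = -1/64)
-248/G(13, 0) + o(1, 8)/T = -248/(-1/64) - 3/656 = -248*(-64) - 3*1/656 = 15872 - 3/656 = 10412029/656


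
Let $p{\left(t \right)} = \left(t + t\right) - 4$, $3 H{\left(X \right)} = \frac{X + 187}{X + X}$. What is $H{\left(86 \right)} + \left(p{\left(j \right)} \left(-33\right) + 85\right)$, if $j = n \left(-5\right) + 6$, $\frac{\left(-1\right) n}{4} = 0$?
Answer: $- \frac{30697}{172} \approx -178.47$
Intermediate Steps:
$n = 0$ ($n = \left(-4\right) 0 = 0$)
$H{\left(X \right)} = \frac{187 + X}{6 X}$ ($H{\left(X \right)} = \frac{\left(X + 187\right) \frac{1}{X + X}}{3} = \frac{\left(187 + X\right) \frac{1}{2 X}}{3} = \frac{\frac{1}{2} \frac{1}{X} \left(187 + X\right)}{3} = \frac{187 + X}{6 X}$)
$j = 6$ ($j = 0 \left(-5\right) + 6 = 0 + 6 = 6$)
$p{\left(t \right)} = -4 + 2 t$ ($p{\left(t \right)} = 2 t - 4 = -4 + 2 t$)
$H{\left(86 \right)} + \left(p{\left(j \right)} \left(-33\right) + 85\right) = \frac{187 + 86}{6 \cdot 86} + \left(\left(-4 + 2 \cdot 6\right) \left(-33\right) + 85\right) = \frac{1}{6} \cdot \frac{1}{86} \cdot 273 + \left(\left(-4 + 12\right) \left(-33\right) + 85\right) = \frac{91}{172} + \left(8 \left(-33\right) + 85\right) = \frac{91}{172} + \left(-264 + 85\right) = \frac{91}{172} - 179 = - \frac{30697}{172}$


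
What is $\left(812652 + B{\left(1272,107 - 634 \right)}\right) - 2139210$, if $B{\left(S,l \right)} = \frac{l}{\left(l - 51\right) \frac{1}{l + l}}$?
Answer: $-1327519$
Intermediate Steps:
$B{\left(S,l \right)} = \frac{2 l^{2}}{-51 + l}$ ($B{\left(S,l \right)} = \frac{l}{\left(-51 + l\right) \frac{1}{2 l}} = \frac{l}{\frac{1}{2} \frac{1}{l} \left(-51 + l\right)} = l \frac{2 l}{-51 + l} = \frac{2 l^{2}}{-51 + l}$)
$\left(812652 + B{\left(1272,107 - 634 \right)}\right) - 2139210 = \left(812652 + \frac{2 \left(107 - 634\right)^{2}}{-51 + \left(107 - 634\right)}\right) - 2139210 = \left(812652 + \frac{2 \left(-527\right)^{2}}{-51 - 527}\right) - 2139210 = \left(812652 + 2 \cdot 277729 \frac{1}{-578}\right) - 2139210 = \left(812652 + 2 \cdot 277729 \left(- \frac{1}{578}\right)\right) - 2139210 = \left(812652 - 961\right) - 2139210 = 811691 - 2139210 = -1327519$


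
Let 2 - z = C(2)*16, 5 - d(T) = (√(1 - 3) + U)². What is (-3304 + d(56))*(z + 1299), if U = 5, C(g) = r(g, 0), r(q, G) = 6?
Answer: -4003010 - 12050*I*√2 ≈ -4.003e+6 - 17041.0*I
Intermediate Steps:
C(g) = 6
d(T) = 5 - (5 + I*√2)² (d(T) = 5 - (√(1 - 3) + 5)² = 5 - (√(-2) + 5)² = 5 - (I*√2 + 5)² = 5 - (5 + I*√2)²)
z = -94 (z = 2 - 6*16 = 2 - 1*96 = 2 - 96 = -94)
(-3304 + d(56))*(z + 1299) = (-3304 + (5 - (5 + I*√2)²))*(-94 + 1299) = (-3299 - (5 + I*√2)²)*1205 = -3975295 - 1205*(5 + I*√2)²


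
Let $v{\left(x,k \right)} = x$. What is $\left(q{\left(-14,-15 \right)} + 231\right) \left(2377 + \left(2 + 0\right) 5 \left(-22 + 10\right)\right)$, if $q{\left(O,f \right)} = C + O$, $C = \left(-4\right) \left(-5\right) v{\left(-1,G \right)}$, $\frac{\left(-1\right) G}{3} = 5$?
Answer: $444629$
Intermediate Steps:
$G = -15$ ($G = \left(-3\right) 5 = -15$)
$C = -20$ ($C = \left(-4\right) \left(-5\right) \left(-1\right) = 20 \left(-1\right) = -20$)
$q{\left(O,f \right)} = -20 + O$
$\left(q{\left(-14,-15 \right)} + 231\right) \left(2377 + \left(2 + 0\right) 5 \left(-22 + 10\right)\right) = \left(\left(-20 - 14\right) + 231\right) \left(2377 + \left(2 + 0\right) 5 \left(-22 + 10\right)\right) = \left(-34 + 231\right) \left(2377 + 2 \cdot 5 \left(-12\right)\right) = 197 \left(2377 + 10 \left(-12\right)\right) = 197 \left(2377 - 120\right) = 197 \cdot 2257 = 444629$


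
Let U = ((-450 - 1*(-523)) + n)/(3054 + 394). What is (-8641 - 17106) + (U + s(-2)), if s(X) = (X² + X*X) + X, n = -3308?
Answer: -88758203/3448 ≈ -25742.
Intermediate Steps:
U = -3235/3448 (U = ((-450 - 1*(-523)) - 3308)/(3054 + 394) = ((-450 + 523) - 3308)/3448 = (73 - 3308)*(1/3448) = -3235*1/3448 = -3235/3448 ≈ -0.93822)
s(X) = X + 2*X² (s(X) = (X² + X²) + X = 2*X² + X = X + 2*X²)
(-8641 - 17106) + (U + s(-2)) = (-8641 - 17106) + (-3235/3448 - 2*(1 + 2*(-2))) = -25747 + (-3235/3448 - 2*(1 - 4)) = -25747 + (-3235/3448 - 2*(-3)) = -25747 + (-3235/3448 + 6) = -25747 + 17453/3448 = -88758203/3448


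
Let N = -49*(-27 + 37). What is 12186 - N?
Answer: 12676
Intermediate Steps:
N = -490 (N = -49*10 = -490)
12186 - N = 12186 - 1*(-490) = 12186 + 490 = 12676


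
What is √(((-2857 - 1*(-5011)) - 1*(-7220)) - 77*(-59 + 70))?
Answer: √8527 ≈ 92.342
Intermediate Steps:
√(((-2857 - 1*(-5011)) - 1*(-7220)) - 77*(-59 + 70)) = √(((-2857 + 5011) + 7220) - 77*11) = √((2154 + 7220) - 847) = √(9374 - 847) = √8527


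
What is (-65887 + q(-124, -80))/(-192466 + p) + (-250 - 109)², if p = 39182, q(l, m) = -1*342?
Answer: 19755461433/153284 ≈ 1.2888e+5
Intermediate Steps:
q(l, m) = -342
(-65887 + q(-124, -80))/(-192466 + p) + (-250 - 109)² = (-65887 - 342)/(-192466 + 39182) + (-250 - 109)² = -66229/(-153284) + (-359)² = -66229*(-1/153284) + 128881 = 66229/153284 + 128881 = 19755461433/153284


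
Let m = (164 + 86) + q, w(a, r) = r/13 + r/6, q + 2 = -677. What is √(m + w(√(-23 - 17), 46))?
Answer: I*√635466/39 ≈ 20.44*I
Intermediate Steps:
q = -679 (q = -2 - 677 = -679)
w(a, r) = 19*r/78 (w(a, r) = r*(1/13) + r*(⅙) = r/13 + r/6 = 19*r/78)
m = -429 (m = (164 + 86) - 679 = 250 - 679 = -429)
√(m + w(√(-23 - 17), 46)) = √(-429 + (19/78)*46) = √(-429 + 437/39) = √(-16294/39) = I*√635466/39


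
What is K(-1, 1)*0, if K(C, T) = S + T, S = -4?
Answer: 0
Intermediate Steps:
K(C, T) = -4 + T
K(-1, 1)*0 = (-4 + 1)*0 = -3*0 = 0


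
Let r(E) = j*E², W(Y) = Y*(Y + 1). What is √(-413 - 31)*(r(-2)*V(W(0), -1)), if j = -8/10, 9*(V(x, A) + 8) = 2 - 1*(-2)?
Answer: 2176*I*√111/45 ≈ 509.46*I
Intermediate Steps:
W(Y) = Y*(1 + Y)
V(x, A) = -68/9 (V(x, A) = -8 + (2 - 1*(-2))/9 = -8 + (2 + 2)/9 = -8 + (⅑)*4 = -8 + 4/9 = -68/9)
j = -⅘ (j = -8*⅒ = -⅘ ≈ -0.80000)
r(E) = -4*E²/5
√(-413 - 31)*(r(-2)*V(W(0), -1)) = √(-413 - 31)*(-⅘*(-2)²*(-68/9)) = √(-444)*(-⅘*4*(-68/9)) = (2*I*√111)*(-16/5*(-68/9)) = (2*I*√111)*(1088/45) = 2176*I*√111/45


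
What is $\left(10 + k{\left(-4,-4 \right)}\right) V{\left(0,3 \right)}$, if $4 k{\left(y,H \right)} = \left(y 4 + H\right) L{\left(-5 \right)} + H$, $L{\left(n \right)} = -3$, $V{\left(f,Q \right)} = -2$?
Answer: $-48$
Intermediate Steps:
$k{\left(y,H \right)} = - 3 y - \frac{H}{2}$ ($k{\left(y,H \right)} = \frac{\left(y 4 + H\right) \left(-3\right) + H}{4} = \frac{\left(4 y + H\right) \left(-3\right) + H}{4} = \frac{\left(H + 4 y\right) \left(-3\right) + H}{4} = \frac{\left(- 12 y - 3 H\right) + H}{4} = \frac{- 12 y - 2 H}{4} = - 3 y - \frac{H}{2}$)
$\left(10 + k{\left(-4,-4 \right)}\right) V{\left(0,3 \right)} = \left(10 - -14\right) \left(-2\right) = \left(10 + \left(12 + 2\right)\right) \left(-2\right) = \left(10 + 14\right) \left(-2\right) = 24 \left(-2\right) = -48$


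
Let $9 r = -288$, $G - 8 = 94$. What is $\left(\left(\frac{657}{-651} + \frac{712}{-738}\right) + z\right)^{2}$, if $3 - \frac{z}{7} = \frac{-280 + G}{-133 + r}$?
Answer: $\frac{2553671410770496}{19395348120225} \approx 131.66$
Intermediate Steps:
$G = 102$ ($G = 8 + 94 = 102$)
$r = -32$ ($r = \frac{1}{9} \left(-288\right) = -32$)
$z = \frac{2219}{165}$ ($z = 21 - 7 \frac{-280 + 102}{-133 - 32} = 21 - 7 \left(- \frac{178}{-165}\right) = 21 - 7 \left(\left(-178\right) \left(- \frac{1}{165}\right)\right) = 21 - \frac{1246}{165} = \frac{2219}{165} \approx 13.448$)
$\left(\left(\frac{657}{-651} + \frac{712}{-738}\right) + z\right)^{2} = \left(\left(\frac{657}{-651} + \frac{712}{-738}\right) + \frac{2219}{165}\right)^{2} = \left(\left(657 \left(- \frac{1}{651}\right) + 712 \left(- \frac{1}{738}\right)\right) + \frac{2219}{165}\right)^{2} = \left(\left(- \frac{219}{217} - \frac{356}{369}\right) + \frac{2219}{165}\right)^{2} = \left(- \frac{158063}{80073} + \frac{2219}{165}\right)^{2} = \left(\frac{50533864}{4404015}\right)^{2} = \frac{2553671410770496}{19395348120225}$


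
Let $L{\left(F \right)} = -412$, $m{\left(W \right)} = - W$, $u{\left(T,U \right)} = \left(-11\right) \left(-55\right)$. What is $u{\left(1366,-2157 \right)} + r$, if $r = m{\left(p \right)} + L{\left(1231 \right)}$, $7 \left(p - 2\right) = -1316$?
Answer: $379$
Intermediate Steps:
$u{\left(T,U \right)} = 605$
$p = -186$ ($p = 2 + \frac{1}{7} \left(-1316\right) = 2 - 188 = -186$)
$r = -226$ ($r = \left(-1\right) \left(-186\right) - 412 = 186 - 412 = -226$)
$u{\left(1366,-2157 \right)} + r = 605 - 226 = 379$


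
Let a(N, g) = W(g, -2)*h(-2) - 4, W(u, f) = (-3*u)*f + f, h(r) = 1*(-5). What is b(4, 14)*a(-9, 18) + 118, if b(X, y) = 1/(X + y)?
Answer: 265/3 ≈ 88.333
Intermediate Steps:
h(r) = -5
W(u, f) = f - 3*f*u (W(u, f) = -3*f*u + f = f - 3*f*u)
a(N, g) = 6 - 30*g (a(N, g) = -2*(1 - 3*g)*(-5) - 4 = (-2 + 6*g)*(-5) - 4 = (10 - 30*g) - 4 = 6 - 30*g)
b(4, 14)*a(-9, 18) + 118 = (6 - 30*18)/(4 + 14) + 118 = (6 - 540)/18 + 118 = (1/18)*(-534) + 118 = -89/3 + 118 = 265/3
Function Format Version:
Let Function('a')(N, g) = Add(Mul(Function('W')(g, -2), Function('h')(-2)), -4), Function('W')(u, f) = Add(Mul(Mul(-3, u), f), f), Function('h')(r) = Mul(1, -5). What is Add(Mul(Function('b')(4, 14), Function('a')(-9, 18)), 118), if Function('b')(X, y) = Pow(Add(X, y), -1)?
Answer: Rational(265, 3) ≈ 88.333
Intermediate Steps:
Function('h')(r) = -5
Function('W')(u, f) = Add(f, Mul(-3, f, u)) (Function('W')(u, f) = Add(Mul(-3, f, u), f) = Add(f, Mul(-3, f, u)))
Function('a')(N, g) = Add(6, Mul(-30, g)) (Function('a')(N, g) = Add(Mul(Mul(-2, Add(1, Mul(-3, g))), -5), -4) = Add(Mul(Add(-2, Mul(6, g)), -5), -4) = Add(Add(10, Mul(-30, g)), -4) = Add(6, Mul(-30, g)))
Add(Mul(Function('b')(4, 14), Function('a')(-9, 18)), 118) = Add(Mul(Pow(Add(4, 14), -1), Add(6, Mul(-30, 18))), 118) = Add(Mul(Pow(18, -1), Add(6, -540)), 118) = Add(Mul(Rational(1, 18), -534), 118) = Add(Rational(-89, 3), 118) = Rational(265, 3)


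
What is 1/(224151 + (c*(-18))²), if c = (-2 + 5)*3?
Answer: 1/250395 ≈ 3.9937e-6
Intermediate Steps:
c = 9 (c = 3*3 = 9)
1/(224151 + (c*(-18))²) = 1/(224151 + (9*(-18))²) = 1/(224151 + (-162)²) = 1/(224151 + 26244) = 1/250395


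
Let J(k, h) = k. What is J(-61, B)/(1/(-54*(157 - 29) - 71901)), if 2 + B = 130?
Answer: 4807593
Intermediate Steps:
B = 128 (B = -2 + 130 = 128)
J(-61, B)/(1/(-54*(157 - 29) - 71901)) = -(-4385961 - 3294*(157 - 29)) = -61/(1/(-54*128 - 71901)) = -61/(1/(-6912 - 71901)) = -61/(1/(-78813)) = -61/(-1/78813) = -61*(-78813) = 4807593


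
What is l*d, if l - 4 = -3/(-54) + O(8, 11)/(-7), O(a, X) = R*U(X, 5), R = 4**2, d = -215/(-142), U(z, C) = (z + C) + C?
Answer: -170065/2556 ≈ -66.536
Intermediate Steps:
U(z, C) = z + 2*C (U(z, C) = (C + z) + C = z + 2*C)
d = 215/142 (d = -215*(-1/142) = 215/142 ≈ 1.5141)
R = 16
O(a, X) = 160 + 16*X (O(a, X) = 16*(X + 2*5) = 16*(X + 10) = 16*(10 + X) = 160 + 16*X)
l = -791/18 (l = 4 + (-3/(-54) + (160 + 16*11)/(-7)) = 4 + (-3*(-1/54) + (160 + 176)*(-1/7)) = 4 + (1/18 + 336*(-1/7)) = 4 + (1/18 - 48) = 4 - 863/18 = -791/18 ≈ -43.944)
l*d = -791/18*215/142 = -170065/2556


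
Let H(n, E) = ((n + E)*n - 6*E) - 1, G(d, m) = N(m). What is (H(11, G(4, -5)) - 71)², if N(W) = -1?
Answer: 1936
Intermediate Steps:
G(d, m) = -1
H(n, E) = -1 - 6*E + n*(E + n) (H(n, E) = ((E + n)*n - 6*E) - 1 = (n*(E + n) - 6*E) - 1 = (-6*E + n*(E + n)) - 1 = -1 - 6*E + n*(E + n))
(H(11, G(4, -5)) - 71)² = ((-1 + 11² - 6*(-1) - 1*11) - 71)² = ((-1 + 121 + 6 - 11) - 71)² = (115 - 71)² = 44² = 1936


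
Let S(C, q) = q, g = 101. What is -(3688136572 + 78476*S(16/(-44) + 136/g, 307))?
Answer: -3712228704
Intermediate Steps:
-(3688136572 + 78476*S(16/(-44) + 136/g, 307)) = -78476/(1/(307 + 46997)) = -78476/(1/47304) = -78476/1/47304 = -78476*47304 = -3712228704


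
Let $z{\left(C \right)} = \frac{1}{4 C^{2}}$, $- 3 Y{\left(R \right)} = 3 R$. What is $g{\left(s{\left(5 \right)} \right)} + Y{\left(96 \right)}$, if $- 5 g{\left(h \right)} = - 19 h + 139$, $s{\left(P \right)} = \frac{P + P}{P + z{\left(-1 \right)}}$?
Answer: $- \frac{12239}{105} \approx -116.56$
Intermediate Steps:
$Y{\left(R \right)} = - R$ ($Y{\left(R \right)} = - \frac{3 R}{3} = - R$)
$z{\left(C \right)} = \frac{1}{4 C^{2}}$
$s{\left(P \right)} = \frac{2 P}{\frac{1}{4} + P}$ ($s{\left(P \right)} = \frac{P + P}{P + \frac{1}{4 \cdot 1}} = \frac{2 P}{P + \frac{1}{4} \cdot 1} = \frac{2 P}{P + \frac{1}{4}} = \frac{2 P}{\frac{1}{4} + P}$)
$g{\left(h \right)} = - \frac{139}{5} + \frac{19 h}{5}$ ($g{\left(h \right)} = - \frac{- 19 h + 139}{5} = - \frac{139 - 19 h}{5} = - \frac{139}{5} + \frac{19 h}{5}$)
$g{\left(s{\left(5 \right)} \right)} + Y{\left(96 \right)} = \left(- \frac{139}{5} + \frac{19 \cdot 8 \cdot 5 \frac{1}{1 + 4 \cdot 5}}{5}\right) - 96 = \left(- \frac{139}{5} + \frac{19 \cdot 8 \cdot 5 \frac{1}{1 + 20}}{5}\right) - 96 = \left(- \frac{139}{5} + \frac{19 \cdot 8 \cdot 5 \cdot \frac{1}{21}}{5}\right) - 96 = \left(- \frac{139}{5} + \frac{19}{5} \cdot \frac{40}{21}\right) - 96 = \left(- \frac{139}{5} + \frac{152}{21}\right) - 96 = - \frac{2159}{105} - 96 = - \frac{12239}{105}$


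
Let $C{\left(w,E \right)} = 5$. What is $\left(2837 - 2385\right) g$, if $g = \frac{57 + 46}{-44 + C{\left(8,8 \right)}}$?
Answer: $- \frac{46556}{39} \approx -1193.7$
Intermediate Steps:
$g = - \frac{103}{39}$ ($g = \frac{57 + 46}{-44 + 5} = \frac{103}{-39} = 103 \left(- \frac{1}{39}\right) = - \frac{103}{39} \approx -2.641$)
$\left(2837 - 2385\right) g = \left(2837 - 2385\right) \left(- \frac{103}{39}\right) = 452 \left(- \frac{103}{39}\right) = - \frac{46556}{39}$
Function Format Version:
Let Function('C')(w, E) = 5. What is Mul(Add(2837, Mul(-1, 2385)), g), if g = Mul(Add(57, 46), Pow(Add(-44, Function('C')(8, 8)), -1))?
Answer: Rational(-46556, 39) ≈ -1193.7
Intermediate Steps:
g = Rational(-103, 39) (g = Mul(Add(57, 46), Pow(Add(-44, 5), -1)) = Mul(103, Pow(-39, -1)) = Mul(103, Rational(-1, 39)) = Rational(-103, 39) ≈ -2.6410)
Mul(Add(2837, Mul(-1, 2385)), g) = Mul(Add(2837, Mul(-1, 2385)), Rational(-103, 39)) = Mul(Add(2837, -2385), Rational(-103, 39)) = Mul(452, Rational(-103, 39)) = Rational(-46556, 39)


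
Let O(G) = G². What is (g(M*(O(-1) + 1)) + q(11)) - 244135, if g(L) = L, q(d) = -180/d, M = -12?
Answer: -2685929/11 ≈ -2.4418e+5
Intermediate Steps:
(g(M*(O(-1) + 1)) + q(11)) - 244135 = (-12*((-1)² + 1) - 180/11) - 244135 = (-12*(1 + 1) - 180*1/11) - 244135 = (-12*2 - 180/11) - 244135 = (-24 - 180/11) - 244135 = -444/11 - 244135 = -2685929/11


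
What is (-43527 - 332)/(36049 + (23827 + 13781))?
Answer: -43859/73657 ≈ -0.59545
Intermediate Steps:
(-43527 - 332)/(36049 + (23827 + 13781)) = -43859/(36049 + 37608) = -43859/73657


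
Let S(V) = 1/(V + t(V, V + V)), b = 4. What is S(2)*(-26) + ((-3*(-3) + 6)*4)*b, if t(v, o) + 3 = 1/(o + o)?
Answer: 1888/7 ≈ 269.71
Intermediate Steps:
t(v, o) = -3 + 1/(2*o) (t(v, o) = -3 + 1/(o + o) = -3 + 1/(2*o))
S(V) = 1/(-3 + V + 1/(4*V)) (S(V) = 1/(V + (-3 + 1/(2*(V + V)))) = 1/(V + (-3 + 1/(2*((2*V))))) = 1/(V + (-3 + (1/(2*V))/2)) = 1/(V + (-3 + 1/(4*V))) = 1/(-3 + V + 1/(4*V)))
S(2)*(-26) + ((-3*(-3) + 6)*4)*b = (4*2/(1 + 4*2*(-3 + 2)))*(-26) + ((-3*(-3) + 6)*4)*4 = (4*2/(1 + 4*2*(-1)))*(-26) + ((9 + 6)*4)*4 = (4*2/(1 - 8))*(-26) + (15*4)*4 = (4*2/(-7))*(-26) + 60*4 = (4*2*(-⅐))*(-26) + 240 = -8/7*(-26) + 240 = 208/7 + 240 = 1888/7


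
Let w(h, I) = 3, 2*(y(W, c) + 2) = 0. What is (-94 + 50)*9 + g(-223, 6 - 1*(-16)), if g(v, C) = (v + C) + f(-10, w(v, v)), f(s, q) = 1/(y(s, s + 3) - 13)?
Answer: -8956/15 ≈ -597.07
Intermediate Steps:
y(W, c) = -2 (y(W, c) = -2 + (½)*0 = -2 + 0 = -2)
f(s, q) = -1/15 (f(s, q) = 1/(-2 - 13) = 1/(-15) = -1/15)
g(v, C) = -1/15 + C + v (g(v, C) = (v + C) - 1/15 = (C + v) - 1/15 = -1/15 + C + v)
(-94 + 50)*9 + g(-223, 6 - 1*(-16)) = (-94 + 50)*9 + (-1/15 + (6 - 1*(-16)) - 223) = -44*9 + (-1/15 + (6 + 16) - 223) = -396 + (-1/15 + 22 - 223) = -396 - 3016/15 = -8956/15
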